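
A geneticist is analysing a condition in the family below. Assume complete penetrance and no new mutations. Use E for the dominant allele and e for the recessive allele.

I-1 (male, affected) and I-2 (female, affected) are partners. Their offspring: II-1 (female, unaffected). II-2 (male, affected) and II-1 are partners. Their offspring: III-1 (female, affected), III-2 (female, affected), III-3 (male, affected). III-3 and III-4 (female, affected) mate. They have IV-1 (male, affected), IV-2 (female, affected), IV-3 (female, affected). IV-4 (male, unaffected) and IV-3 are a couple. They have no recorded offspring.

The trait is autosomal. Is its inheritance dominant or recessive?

dominant

I-1 and I-2 are both affected yet have an unaffected child II-1. Under a recessive model two affected parents are homozygous and every child would be affected, so the trait cannot be recessive.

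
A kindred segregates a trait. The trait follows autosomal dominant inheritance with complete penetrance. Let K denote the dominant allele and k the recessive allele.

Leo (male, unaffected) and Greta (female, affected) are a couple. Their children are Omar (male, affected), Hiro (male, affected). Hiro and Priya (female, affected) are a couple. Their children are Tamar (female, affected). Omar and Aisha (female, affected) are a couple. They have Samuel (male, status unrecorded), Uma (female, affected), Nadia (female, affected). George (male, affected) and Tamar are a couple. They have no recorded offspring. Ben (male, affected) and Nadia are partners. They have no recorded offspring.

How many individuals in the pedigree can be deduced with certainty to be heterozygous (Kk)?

Obligate heterozygotes: Omar is affected so carries K and received k from Leo (kk), so Omar is Kk; Hiro is affected so carries K and received k from Leo (kk), so Hiro is Kk.
Every other individual is either homozygous by phenotype or has at least one consistent homozygous assignment, so the count is 2.

2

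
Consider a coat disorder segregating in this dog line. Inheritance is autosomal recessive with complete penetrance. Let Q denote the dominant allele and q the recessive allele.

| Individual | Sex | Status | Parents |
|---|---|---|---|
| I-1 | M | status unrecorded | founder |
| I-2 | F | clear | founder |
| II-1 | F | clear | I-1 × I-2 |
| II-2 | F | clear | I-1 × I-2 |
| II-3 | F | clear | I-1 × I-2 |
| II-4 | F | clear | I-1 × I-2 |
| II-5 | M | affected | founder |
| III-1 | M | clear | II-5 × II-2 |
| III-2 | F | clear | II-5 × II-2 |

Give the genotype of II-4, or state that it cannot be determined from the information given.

II-4's phenotype allows QQ or Qq, and no parent or child forces a single allele at both positions; consistent genotype assignments exist with II-4 as QQ or Qq.

cannot be determined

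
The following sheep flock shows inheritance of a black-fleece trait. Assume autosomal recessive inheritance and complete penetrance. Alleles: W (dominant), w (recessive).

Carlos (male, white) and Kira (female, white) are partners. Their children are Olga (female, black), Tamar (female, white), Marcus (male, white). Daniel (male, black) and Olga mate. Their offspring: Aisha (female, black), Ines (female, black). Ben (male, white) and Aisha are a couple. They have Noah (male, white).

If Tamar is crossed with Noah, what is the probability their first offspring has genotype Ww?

Carlos is white so carries W and passed w to Olga (ww), so Carlos is Ww.
Kira is white so carries W and passed w to Olga (ww), so Kira is Ww.
Tamar is a white offspring of Carlos (Ww) × Kira (Ww), whose cross gives 1/4 WW : 1/2 Ww : 1/4 ww; conditioning on being white, Tamar is WW with probability 1/3, Ww with probability 2/3.
Noah is white so carries W and received w from Aisha (ww), so Noah is Ww.
Summing over parental genotype combinations, P(offspring has genotype Ww) = 1/3·1/2 + 2/3·1/2 = 1/2.

1/2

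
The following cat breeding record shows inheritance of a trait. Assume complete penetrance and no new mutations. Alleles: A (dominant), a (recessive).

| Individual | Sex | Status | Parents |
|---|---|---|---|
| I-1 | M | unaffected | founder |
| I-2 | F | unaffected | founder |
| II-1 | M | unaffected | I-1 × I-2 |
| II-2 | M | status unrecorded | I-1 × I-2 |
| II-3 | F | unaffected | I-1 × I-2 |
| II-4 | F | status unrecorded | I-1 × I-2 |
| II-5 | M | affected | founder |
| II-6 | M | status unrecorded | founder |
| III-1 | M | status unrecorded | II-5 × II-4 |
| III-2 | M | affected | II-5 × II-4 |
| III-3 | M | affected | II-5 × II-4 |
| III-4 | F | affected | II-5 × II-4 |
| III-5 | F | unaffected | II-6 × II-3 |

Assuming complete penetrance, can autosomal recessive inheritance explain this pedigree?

A consistent assignment under autosomal recessive exists: I-1 AA, I-2 Aa, II-1 AA, II-2 AA, II-3 AA, II-4 Aa, II-5 aa, II-6 AA, III-1 Aa, III-2 aa, III-3 aa, III-4 aa, III-5 AA.
In this assignment every recorded phenotype matches its genotype and every non-founder's genotype is obtainable from its parents' genotypes, so the pedigree is consistent.

Yes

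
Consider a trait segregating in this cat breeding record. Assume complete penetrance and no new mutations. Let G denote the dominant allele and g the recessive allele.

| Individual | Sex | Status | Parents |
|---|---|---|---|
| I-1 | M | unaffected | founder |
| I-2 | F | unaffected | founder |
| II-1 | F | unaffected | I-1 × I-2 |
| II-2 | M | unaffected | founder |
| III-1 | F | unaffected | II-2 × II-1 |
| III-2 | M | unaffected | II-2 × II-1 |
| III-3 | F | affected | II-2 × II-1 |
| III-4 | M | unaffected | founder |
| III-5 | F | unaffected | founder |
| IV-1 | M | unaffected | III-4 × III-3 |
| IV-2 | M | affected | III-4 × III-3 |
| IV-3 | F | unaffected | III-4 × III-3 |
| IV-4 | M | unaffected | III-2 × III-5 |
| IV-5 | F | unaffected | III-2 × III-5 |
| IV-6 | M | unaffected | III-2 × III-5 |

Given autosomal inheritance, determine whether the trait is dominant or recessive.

recessive

II-2 and II-1 are both unaffected yet have an affected child III-3. Under dominance, an affected child requires at least one affected parent, so the trait cannot be dominant.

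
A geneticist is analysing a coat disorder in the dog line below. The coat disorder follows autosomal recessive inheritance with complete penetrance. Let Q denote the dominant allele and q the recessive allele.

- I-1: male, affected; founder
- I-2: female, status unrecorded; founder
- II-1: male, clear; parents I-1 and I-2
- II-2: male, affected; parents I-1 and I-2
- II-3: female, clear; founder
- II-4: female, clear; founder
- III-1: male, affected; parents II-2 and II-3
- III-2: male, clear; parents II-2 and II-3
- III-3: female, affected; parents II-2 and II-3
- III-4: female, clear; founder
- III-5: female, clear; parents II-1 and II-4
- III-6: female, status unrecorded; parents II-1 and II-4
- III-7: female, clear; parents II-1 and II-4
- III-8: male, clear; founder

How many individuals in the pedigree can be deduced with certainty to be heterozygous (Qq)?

4

Obligate heterozygotes: I-2 passed Q to II-1 (Qq, whose q came from I-1) and passed q to II-2 (qq), so I-2 is Qq; II-1 is clear so carries Q and received q from I-1 (qq), so II-1 is Qq; II-3 is clear so carries Q and passed q to III-1 (qq), so II-3 is Qq; III-2 is clear so carries Q and received q from II-2 (qq), so III-2 is Qq.
Every other individual is either homozygous by phenotype or has at least one consistent homozygous assignment, so the count is 4.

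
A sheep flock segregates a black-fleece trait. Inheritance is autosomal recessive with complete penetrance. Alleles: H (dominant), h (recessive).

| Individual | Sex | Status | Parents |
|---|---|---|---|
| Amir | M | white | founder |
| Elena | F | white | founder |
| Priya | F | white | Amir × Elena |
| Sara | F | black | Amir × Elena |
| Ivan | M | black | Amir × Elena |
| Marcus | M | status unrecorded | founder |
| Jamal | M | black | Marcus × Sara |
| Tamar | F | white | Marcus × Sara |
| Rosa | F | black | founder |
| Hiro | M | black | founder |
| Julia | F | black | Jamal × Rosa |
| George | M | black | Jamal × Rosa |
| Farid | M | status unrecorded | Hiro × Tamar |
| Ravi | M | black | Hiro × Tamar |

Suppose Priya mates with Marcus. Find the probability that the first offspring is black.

1/6

Amir is white so carries H and passed h to Sara (hh), so Amir is Hh.
Elena is white so carries H and passed h to Sara (hh), so Elena is Hh.
Priya is a white offspring of Amir (Hh) × Elena (Hh), whose cross gives 1/4 HH : 1/2 Hh : 1/4 hh; conditioning on being white, Priya is HH with probability 1/3, Hh with probability 2/3.
Marcus passed H to Tamar (Hh, whose h came from Sara) and passed h to Jamal (hh), so Marcus is Hh.
Summing over parental genotype combinations, P(offspring is black) = 2/3·1/4 = 1/6.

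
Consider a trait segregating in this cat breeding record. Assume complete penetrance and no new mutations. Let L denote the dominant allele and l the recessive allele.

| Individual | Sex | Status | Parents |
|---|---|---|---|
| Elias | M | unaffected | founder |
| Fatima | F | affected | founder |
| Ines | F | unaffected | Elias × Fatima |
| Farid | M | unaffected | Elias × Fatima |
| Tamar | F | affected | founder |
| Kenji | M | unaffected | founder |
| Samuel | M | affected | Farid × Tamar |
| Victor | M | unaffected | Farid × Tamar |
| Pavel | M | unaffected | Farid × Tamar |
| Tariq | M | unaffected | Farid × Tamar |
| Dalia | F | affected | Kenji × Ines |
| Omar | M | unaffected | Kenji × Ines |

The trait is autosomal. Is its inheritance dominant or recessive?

Kenji and Ines are both unaffected yet have an affected child Dalia. Under dominance, an affected child requires at least one affected parent, so the trait cannot be dominant.

recessive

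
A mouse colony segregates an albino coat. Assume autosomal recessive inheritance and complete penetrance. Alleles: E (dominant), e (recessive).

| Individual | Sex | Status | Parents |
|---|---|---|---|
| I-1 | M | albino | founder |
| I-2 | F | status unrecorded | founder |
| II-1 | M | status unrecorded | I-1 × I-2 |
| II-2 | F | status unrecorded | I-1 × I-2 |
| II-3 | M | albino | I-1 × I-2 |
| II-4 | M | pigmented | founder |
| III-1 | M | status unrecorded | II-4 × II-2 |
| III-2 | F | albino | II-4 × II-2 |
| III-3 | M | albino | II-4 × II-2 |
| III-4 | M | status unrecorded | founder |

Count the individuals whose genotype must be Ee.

1

Obligate heterozygotes: II-4 is pigmented so carries E and passed e to III-2 (ee), so II-4 is Ee.
Every other individual is either homozygous by phenotype or has at least one consistent homozygous assignment, so the count is 1.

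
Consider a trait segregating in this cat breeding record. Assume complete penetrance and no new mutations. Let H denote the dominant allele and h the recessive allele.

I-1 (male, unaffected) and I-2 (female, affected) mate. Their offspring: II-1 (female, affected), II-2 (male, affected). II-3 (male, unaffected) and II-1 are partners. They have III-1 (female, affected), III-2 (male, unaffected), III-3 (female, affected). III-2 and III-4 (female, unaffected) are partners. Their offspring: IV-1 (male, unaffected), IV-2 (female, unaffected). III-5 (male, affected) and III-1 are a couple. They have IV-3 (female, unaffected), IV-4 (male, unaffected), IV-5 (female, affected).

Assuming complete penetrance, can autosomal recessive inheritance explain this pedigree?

No

Under autosomal recessive, IV-3 (unaffected, female) cannot arise from III-5 (affected) × III-1 (affected).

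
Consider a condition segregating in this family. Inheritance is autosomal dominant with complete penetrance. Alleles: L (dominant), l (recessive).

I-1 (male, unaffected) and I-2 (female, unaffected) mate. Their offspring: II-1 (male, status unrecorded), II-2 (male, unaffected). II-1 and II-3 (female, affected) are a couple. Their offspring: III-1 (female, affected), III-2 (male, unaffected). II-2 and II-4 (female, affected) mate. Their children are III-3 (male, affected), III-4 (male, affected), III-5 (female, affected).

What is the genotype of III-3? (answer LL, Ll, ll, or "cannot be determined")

Ll

From phenotype alone, III-3 is LL or Ll.
III-3 is affected so carries L and received l from II-2 (ll), so III-3 is Ll.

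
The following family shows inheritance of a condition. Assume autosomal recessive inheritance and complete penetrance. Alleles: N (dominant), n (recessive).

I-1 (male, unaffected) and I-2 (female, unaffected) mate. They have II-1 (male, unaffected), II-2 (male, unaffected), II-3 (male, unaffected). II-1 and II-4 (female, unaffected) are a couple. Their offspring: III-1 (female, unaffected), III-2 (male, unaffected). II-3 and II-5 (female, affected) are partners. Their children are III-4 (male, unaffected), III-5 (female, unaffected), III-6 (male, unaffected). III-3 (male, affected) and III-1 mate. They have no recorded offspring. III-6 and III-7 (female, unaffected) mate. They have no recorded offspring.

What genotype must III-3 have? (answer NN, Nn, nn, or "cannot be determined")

III-3 is affected, so III-3 is nn.

nn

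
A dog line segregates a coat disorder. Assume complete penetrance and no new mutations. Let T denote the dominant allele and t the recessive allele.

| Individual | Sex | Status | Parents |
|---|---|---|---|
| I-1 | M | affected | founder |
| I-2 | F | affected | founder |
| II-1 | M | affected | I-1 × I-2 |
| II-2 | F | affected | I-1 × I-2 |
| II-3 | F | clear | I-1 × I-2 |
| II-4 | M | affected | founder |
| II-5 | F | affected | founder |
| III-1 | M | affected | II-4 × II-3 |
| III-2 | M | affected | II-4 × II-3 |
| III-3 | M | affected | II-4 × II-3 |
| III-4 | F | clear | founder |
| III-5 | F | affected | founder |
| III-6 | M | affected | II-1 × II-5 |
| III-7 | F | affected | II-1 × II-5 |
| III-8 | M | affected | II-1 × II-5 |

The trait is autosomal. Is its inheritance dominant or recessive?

dominant

I-1 and I-2 are both affected yet have a clear child II-3. Under a recessive model two affected parents are homozygous and every child would be affected, so the trait cannot be recessive.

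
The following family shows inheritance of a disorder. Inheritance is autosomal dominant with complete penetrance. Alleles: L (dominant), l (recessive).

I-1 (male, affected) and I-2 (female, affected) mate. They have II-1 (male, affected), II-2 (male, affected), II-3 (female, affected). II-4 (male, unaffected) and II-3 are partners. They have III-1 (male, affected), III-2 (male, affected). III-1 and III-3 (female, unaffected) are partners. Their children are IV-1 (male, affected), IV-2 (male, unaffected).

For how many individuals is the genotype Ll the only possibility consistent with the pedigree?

Obligate heterozygotes: III-1 is affected so carries L and received l from II-4 (ll), so III-1 is Ll; III-2 is affected so carries L and received l from II-4 (ll), so III-2 is Ll; IV-1 is affected so carries L and received l from III-3 (ll), so IV-1 is Ll.
Every other individual is either homozygous by phenotype or has at least one consistent homozygous assignment, so the count is 3.

3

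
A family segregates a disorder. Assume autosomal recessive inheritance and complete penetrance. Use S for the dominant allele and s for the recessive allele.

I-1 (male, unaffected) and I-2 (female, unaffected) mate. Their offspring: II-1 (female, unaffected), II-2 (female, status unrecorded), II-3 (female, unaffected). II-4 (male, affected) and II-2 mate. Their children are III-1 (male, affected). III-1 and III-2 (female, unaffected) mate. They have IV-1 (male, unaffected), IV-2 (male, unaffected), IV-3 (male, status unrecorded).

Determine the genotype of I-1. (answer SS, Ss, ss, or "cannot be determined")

cannot be determined

I-1's phenotype allows SS or Ss, and no parent or child forces a single allele at both positions; consistent genotype assignments exist with I-1 as SS or Ss.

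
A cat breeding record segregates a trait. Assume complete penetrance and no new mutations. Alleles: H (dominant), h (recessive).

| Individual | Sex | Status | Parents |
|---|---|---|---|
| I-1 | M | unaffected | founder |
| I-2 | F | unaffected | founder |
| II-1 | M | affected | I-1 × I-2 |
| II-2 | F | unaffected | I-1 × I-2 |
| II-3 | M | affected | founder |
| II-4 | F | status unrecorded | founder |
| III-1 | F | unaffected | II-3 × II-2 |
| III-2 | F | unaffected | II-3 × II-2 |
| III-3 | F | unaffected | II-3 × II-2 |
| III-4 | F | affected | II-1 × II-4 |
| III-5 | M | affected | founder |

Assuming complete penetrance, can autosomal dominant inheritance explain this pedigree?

Under autosomal dominant, II-1 (affected, male) cannot arise from I-1 (unaffected) × I-2 (unaffected).

No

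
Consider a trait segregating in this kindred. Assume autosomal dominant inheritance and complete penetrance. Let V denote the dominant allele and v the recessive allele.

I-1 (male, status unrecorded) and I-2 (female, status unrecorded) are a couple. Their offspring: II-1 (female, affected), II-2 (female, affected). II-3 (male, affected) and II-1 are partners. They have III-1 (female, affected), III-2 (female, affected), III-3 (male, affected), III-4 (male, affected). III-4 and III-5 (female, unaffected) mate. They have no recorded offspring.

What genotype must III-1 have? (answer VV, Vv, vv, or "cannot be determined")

cannot be determined

III-1's phenotype allows VV or Vv, and no parent or child forces a single allele at both positions; consistent genotype assignments exist with III-1 as VV or Vv.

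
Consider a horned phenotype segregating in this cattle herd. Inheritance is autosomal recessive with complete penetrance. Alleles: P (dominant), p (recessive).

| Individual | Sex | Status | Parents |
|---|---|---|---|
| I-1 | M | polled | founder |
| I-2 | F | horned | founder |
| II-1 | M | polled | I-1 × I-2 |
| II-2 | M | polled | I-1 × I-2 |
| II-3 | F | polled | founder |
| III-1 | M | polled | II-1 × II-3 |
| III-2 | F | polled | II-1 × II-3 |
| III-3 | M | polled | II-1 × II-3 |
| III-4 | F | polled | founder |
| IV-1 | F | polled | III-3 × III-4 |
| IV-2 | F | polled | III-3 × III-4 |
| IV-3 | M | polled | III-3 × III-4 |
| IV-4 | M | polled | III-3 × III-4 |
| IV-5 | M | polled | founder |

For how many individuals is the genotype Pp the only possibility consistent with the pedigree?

Obligate heterozygotes: II-1 is polled so carries P and received p from I-2 (pp), so II-1 is Pp; II-2 is polled so carries P and received p from I-2 (pp), so II-2 is Pp.
Every other individual is either homozygous by phenotype or has at least one consistent homozygous assignment, so the count is 2.

2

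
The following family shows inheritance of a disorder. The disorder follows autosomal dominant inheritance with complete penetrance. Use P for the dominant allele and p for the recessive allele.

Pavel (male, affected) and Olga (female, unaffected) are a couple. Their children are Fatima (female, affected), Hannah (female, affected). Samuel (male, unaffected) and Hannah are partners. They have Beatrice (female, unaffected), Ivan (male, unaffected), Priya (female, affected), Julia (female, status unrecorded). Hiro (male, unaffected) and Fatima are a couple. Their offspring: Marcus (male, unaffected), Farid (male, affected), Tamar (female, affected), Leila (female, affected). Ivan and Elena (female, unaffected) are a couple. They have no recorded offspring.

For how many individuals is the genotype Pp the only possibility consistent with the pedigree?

Obligate heterozygotes: Fatima is affected so carries P and received p from Olga (pp), so Fatima is Pp; Hannah is affected so carries P and received p from Olga (pp), so Hannah is Pp; Priya is affected so carries P and received p from Samuel (pp), so Priya is Pp; Farid is affected so carries P and received p from Hiro (pp), so Farid is Pp; Tamar is affected so carries P and received p from Hiro (pp), so Tamar is Pp; Leila is affected so carries P and received p from Hiro (pp), so Leila is Pp.
Every other individual is either homozygous by phenotype or has at least one consistent homozygous assignment, so the count is 6.

6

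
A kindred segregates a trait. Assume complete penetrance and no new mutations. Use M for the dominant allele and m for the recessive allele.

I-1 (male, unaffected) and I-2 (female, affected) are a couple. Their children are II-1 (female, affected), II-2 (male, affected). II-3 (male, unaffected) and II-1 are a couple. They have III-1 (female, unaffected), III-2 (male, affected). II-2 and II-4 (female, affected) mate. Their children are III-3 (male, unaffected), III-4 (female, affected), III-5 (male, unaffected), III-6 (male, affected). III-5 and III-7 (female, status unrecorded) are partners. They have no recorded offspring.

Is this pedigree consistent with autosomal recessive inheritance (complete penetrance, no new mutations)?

No

Under autosomal recessive, III-3 (unaffected, male) cannot arise from II-2 (affected) × II-4 (affected).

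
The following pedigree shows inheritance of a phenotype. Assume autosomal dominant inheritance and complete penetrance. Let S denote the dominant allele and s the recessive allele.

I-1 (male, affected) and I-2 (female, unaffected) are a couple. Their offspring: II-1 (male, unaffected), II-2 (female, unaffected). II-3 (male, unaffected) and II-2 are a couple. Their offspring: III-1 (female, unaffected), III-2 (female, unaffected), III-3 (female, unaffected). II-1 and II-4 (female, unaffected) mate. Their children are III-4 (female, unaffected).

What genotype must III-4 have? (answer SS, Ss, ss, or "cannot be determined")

ss

III-4 is unaffected, so III-4 is ss.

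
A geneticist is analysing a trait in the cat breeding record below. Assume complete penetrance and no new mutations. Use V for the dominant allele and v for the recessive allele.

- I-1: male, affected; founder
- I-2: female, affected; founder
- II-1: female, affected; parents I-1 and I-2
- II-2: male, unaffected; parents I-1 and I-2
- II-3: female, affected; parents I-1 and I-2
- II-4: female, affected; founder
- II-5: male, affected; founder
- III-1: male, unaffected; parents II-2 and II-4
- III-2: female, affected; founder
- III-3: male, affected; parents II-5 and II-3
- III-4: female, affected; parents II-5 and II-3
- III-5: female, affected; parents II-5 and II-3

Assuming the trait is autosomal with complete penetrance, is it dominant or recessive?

I-1 and I-2 are both affected yet have an unaffected child II-2. Under a recessive model two affected parents are homozygous and every child would be affected, so the trait cannot be recessive.

dominant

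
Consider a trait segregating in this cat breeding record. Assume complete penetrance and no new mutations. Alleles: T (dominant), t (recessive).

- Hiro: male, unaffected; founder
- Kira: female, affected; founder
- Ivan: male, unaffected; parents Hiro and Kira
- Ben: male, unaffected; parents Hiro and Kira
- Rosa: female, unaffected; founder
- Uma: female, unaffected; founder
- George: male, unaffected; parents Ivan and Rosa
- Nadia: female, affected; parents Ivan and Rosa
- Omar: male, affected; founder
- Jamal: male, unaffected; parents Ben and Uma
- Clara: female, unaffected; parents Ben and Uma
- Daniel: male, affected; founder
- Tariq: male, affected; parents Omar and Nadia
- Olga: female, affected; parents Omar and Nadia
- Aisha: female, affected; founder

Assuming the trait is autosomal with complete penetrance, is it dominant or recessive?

Ivan and Rosa are both unaffected yet have an affected child Nadia. Under dominance, an affected child requires at least one affected parent, so the trait cannot be dominant.

recessive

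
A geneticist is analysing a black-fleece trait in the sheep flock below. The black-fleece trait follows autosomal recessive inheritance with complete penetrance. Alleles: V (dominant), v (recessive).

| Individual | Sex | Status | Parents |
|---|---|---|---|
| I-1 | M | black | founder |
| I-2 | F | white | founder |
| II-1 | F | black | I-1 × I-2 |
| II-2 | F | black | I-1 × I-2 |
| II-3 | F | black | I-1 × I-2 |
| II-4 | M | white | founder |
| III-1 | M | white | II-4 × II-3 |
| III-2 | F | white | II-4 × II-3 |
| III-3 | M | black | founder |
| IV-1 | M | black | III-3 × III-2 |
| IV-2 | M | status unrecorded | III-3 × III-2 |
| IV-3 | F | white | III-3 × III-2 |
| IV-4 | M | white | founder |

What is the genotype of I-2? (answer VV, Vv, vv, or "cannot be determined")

From phenotype alone, I-2 is VV or Vv.
I-2 is white so carries V and passed v to II-1 (vv), so I-2 is Vv.

Vv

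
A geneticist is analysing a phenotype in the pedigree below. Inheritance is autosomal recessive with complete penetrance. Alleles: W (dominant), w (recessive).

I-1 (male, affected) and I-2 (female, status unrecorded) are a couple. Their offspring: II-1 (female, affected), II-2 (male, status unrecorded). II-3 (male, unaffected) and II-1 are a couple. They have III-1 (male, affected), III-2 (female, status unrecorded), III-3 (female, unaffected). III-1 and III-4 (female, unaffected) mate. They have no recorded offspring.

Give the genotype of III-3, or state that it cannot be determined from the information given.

Ww

From phenotype alone, III-3 is WW or Ww.
III-3 is unaffected so carries W and received w from II-1 (ww), so III-3 is Ww.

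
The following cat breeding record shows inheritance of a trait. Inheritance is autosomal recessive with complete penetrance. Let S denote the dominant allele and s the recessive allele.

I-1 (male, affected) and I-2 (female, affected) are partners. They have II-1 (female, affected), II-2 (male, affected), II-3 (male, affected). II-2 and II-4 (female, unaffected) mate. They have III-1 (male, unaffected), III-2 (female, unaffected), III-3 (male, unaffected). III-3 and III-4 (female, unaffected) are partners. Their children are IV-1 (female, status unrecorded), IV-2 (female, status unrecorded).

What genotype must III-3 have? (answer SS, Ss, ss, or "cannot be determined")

Ss

From phenotype alone, III-3 is SS or Ss.
III-3 is unaffected so carries S and received s from II-2 (ss), so III-3 is Ss.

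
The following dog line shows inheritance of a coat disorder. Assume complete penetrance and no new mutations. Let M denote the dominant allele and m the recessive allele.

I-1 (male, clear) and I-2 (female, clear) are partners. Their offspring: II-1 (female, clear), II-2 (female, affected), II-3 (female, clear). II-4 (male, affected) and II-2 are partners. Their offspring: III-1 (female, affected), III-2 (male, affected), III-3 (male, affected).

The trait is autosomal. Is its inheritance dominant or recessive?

recessive

I-1 and I-2 are both clear yet have an affected child II-2. Under dominance, an affected child requires at least one affected parent, so the trait cannot be dominant.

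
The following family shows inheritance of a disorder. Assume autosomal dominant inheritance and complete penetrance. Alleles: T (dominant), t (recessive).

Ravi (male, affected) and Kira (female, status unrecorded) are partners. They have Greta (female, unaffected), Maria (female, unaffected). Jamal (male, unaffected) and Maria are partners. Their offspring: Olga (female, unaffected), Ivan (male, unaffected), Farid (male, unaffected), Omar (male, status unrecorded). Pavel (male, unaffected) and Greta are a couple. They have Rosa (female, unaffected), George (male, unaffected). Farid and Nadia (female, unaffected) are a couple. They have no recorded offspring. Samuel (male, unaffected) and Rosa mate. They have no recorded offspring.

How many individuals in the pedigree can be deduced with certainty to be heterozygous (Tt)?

1

Obligate heterozygotes: Ravi is affected so carries T and passed t to Greta (tt), so Ravi is Tt.
Every other individual is either homozygous by phenotype or has at least one consistent homozygous assignment, so the count is 1.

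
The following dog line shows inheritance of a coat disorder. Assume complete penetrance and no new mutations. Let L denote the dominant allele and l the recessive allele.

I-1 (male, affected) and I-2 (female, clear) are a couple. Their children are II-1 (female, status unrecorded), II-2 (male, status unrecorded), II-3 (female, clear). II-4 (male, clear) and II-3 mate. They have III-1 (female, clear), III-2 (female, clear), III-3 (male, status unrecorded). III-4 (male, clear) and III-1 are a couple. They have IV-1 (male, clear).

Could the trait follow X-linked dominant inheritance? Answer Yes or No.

Under X-linked dominant, II-3 (clear, female) cannot arise from I-1 (affected) × I-2 (clear).

No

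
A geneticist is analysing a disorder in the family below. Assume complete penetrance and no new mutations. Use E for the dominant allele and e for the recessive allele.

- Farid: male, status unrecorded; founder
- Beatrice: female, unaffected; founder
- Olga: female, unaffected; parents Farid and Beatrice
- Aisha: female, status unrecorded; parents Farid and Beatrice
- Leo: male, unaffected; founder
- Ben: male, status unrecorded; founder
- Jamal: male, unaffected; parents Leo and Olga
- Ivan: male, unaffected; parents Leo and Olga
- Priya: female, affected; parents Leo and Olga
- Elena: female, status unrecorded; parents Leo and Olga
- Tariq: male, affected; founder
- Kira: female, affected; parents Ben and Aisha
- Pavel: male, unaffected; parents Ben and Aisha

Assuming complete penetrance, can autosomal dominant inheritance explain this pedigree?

Under autosomal dominant, Priya (affected, female) cannot arise from Leo (unaffected) × Olga (unaffected).

No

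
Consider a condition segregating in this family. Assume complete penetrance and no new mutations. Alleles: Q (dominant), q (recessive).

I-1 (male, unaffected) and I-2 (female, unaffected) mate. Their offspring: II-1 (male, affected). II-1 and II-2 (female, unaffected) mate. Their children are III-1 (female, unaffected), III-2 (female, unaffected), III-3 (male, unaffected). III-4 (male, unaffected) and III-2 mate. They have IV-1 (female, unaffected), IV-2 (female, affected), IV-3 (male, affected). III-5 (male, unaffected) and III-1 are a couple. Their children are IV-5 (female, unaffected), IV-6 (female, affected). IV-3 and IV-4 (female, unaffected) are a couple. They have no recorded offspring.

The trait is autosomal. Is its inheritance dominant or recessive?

recessive

I-1 and I-2 are both unaffected yet have an affected child II-1. Under dominance, an affected child requires at least one affected parent, so the trait cannot be dominant.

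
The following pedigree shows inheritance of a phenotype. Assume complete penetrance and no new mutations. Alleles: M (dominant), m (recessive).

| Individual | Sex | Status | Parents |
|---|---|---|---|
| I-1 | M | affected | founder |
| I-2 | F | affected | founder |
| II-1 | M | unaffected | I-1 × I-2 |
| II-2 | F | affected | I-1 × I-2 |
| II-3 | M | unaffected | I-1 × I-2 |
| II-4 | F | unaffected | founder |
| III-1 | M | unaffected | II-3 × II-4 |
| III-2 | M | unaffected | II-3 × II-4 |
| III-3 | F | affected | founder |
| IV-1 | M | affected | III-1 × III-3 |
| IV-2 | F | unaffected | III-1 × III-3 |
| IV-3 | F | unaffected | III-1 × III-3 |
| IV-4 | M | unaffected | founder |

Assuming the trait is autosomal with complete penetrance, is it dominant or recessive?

I-1 and I-2 are both affected yet have an unaffected child II-1. Under a recessive model two affected parents are homozygous and every child would be affected, so the trait cannot be recessive.

dominant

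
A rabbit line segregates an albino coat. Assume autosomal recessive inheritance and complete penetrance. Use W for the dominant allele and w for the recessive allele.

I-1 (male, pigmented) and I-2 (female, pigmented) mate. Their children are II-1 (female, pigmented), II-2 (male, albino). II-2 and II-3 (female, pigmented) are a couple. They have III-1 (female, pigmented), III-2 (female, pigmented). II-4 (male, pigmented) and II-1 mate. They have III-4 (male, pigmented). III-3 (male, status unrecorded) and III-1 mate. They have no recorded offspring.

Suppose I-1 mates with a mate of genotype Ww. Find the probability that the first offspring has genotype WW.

1/4

I-1 is pigmented so carries W and passed w to II-2 (ww), so I-1 is Ww.
The cross gives 1/4 WW : 1/2 Ww : 1/4 ww, so P(offspring has genotype WW) = 1/4.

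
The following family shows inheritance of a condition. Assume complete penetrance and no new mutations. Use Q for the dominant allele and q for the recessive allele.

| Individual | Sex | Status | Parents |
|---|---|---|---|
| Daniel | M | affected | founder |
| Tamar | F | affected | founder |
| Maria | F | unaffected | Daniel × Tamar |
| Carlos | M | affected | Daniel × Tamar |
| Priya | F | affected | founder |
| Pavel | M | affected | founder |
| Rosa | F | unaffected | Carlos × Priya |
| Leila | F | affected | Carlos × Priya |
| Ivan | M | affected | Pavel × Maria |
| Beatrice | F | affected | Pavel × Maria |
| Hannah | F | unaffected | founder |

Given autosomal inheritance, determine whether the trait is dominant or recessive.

Daniel and Tamar are both affected yet have an unaffected child Maria. Under a recessive model two affected parents are homozygous and every child would be affected, so the trait cannot be recessive.

dominant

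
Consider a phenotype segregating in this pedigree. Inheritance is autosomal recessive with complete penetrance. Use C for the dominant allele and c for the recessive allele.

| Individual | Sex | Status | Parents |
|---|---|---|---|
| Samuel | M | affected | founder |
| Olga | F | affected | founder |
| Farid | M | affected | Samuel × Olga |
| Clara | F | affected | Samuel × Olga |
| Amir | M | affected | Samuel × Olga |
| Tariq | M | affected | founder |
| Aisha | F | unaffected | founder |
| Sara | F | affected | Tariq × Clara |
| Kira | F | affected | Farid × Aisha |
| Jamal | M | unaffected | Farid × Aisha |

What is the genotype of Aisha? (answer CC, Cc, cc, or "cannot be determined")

Cc

From phenotype alone, Aisha is CC or Cc.
Aisha is unaffected so carries C and passed c to Kira (cc), so Aisha is Cc.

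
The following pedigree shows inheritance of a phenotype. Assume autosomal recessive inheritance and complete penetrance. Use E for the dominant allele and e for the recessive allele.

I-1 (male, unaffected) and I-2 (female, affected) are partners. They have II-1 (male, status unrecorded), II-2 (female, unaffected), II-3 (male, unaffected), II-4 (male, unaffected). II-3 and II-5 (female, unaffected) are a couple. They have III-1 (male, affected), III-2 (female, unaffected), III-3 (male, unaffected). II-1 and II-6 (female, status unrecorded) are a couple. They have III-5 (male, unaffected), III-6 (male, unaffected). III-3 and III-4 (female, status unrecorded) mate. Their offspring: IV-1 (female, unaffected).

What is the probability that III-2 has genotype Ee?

2/3

II-3 is unaffected so carries E and received e from I-2 (ee), so II-3 is Ee.
II-5 is unaffected so carries E and passed e to III-1 (ee), so II-5 is Ee.
Their cross gives offspring ratios 1/4 EE : 1/2 Ee : 1/4 ee. Conditioning on III-2 being unaffected, P(Ee) = 1/2 / 3/4 = 2/3.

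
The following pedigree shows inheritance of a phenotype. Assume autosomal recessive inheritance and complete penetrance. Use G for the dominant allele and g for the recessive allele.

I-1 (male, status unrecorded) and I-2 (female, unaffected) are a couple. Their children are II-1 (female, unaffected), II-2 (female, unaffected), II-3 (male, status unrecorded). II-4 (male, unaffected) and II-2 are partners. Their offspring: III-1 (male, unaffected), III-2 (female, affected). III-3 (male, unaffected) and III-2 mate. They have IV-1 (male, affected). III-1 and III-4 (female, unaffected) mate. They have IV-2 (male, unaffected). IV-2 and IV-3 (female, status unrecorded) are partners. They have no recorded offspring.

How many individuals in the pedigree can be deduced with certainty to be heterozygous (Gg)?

3

Obligate heterozygotes: II-2 is unaffected so carries G and passed g to III-2 (gg), so II-2 is Gg; II-4 is unaffected so carries G and passed g to III-2 (gg), so II-4 is Gg; III-3 is unaffected so carries G and passed g to IV-1 (gg), so III-3 is Gg.
Every other individual is either homozygous by phenotype or has at least one consistent homozygous assignment, so the count is 3.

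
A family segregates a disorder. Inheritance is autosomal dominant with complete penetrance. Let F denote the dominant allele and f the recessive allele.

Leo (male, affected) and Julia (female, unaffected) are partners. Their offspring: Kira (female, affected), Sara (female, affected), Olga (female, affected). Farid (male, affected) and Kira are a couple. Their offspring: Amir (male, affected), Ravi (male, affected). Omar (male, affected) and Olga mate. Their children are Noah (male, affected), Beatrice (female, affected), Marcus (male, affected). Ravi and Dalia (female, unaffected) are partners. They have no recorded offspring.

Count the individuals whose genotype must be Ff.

3

Obligate heterozygotes: Kira is affected so carries F and received f from Julia (ff), so Kira is Ff; Sara is affected so carries F and received f from Julia (ff), so Sara is Ff; Olga is affected so carries F and received f from Julia (ff), so Olga is Ff.
Every other individual is either homozygous by phenotype or has at least one consistent homozygous assignment, so the count is 3.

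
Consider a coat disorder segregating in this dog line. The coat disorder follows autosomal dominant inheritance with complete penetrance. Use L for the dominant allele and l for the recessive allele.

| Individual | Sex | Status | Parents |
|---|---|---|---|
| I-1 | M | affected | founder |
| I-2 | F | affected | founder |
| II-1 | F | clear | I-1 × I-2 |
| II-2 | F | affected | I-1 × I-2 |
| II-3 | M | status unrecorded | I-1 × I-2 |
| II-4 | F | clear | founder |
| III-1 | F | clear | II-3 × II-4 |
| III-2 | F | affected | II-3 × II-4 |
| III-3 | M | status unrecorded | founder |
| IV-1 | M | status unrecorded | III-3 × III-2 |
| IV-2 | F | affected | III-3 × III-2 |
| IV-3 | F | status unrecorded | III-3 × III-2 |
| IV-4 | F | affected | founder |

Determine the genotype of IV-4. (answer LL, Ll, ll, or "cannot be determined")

cannot be determined

IV-4's phenotype allows LL or Ll, and no parent or child forces a single allele at both positions; consistent genotype assignments exist with IV-4 as LL or Ll.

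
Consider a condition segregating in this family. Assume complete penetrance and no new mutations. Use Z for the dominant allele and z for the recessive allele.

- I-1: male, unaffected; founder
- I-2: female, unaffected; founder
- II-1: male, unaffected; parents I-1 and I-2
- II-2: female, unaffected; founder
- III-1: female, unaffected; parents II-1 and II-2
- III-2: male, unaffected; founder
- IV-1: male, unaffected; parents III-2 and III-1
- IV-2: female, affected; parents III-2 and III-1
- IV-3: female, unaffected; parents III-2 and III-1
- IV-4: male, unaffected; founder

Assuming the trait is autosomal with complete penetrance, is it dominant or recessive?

recessive

III-2 and III-1 are both unaffected yet have an affected child IV-2. Under dominance, an affected child requires at least one affected parent, so the trait cannot be dominant.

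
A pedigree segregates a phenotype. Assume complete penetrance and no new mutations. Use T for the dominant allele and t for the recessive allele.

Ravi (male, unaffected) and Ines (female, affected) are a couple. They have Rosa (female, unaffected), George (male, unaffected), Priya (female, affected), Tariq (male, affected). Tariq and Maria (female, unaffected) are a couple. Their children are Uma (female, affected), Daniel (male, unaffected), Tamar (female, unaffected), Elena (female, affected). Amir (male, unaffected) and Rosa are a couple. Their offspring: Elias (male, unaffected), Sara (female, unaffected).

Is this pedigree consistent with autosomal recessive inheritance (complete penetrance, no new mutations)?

A consistent assignment under autosomal recessive exists: Ravi Tt, Ines tt, Rosa Tt, George Tt, Priya tt, Tariq tt, Maria Tt, Amir TT, Uma tt, Daniel Tt, Tamar Tt, Elena tt, Elias TT, Sara TT.
In this assignment every recorded phenotype matches its genotype and every non-founder's genotype is obtainable from its parents' genotypes, so the pedigree is consistent.

Yes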